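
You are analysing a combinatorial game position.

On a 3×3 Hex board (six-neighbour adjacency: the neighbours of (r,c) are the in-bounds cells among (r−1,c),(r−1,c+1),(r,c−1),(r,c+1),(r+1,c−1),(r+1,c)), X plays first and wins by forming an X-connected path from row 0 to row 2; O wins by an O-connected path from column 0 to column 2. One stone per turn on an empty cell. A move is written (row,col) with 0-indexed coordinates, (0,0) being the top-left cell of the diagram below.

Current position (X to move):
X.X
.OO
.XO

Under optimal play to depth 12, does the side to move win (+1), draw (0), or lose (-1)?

p1 X@[X.X/.OO/.XO]: (0,1)[XXX/.OO/.XO]-1* (1,0)[X.X/XOO/.XO]-1 (2,0)[X.X/.OO/XXO]-1
p2 O@[XXX/.OO/.XO]: (1,0)[XXX/OOO/.XO]+1* (2,0)[XXX/.OO/OXO]+1
p3 X@[XXX/OOO/.XO] terminal -1; root [X.X/.OO/.XO] d12

value(X.X/.OO/.XO, X) = -1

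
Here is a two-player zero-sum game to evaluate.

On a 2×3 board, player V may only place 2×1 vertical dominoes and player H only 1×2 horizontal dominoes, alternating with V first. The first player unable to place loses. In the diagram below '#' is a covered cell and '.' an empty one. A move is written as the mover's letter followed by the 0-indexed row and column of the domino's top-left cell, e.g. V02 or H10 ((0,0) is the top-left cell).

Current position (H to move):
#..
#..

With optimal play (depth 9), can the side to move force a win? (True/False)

p1 H@[#../#..]: H01[###/#..]+1* H11[#../###]+1
p2 V@[###/#..] terminal -1; root [#../#..] d9

H winning at [#../#..]: True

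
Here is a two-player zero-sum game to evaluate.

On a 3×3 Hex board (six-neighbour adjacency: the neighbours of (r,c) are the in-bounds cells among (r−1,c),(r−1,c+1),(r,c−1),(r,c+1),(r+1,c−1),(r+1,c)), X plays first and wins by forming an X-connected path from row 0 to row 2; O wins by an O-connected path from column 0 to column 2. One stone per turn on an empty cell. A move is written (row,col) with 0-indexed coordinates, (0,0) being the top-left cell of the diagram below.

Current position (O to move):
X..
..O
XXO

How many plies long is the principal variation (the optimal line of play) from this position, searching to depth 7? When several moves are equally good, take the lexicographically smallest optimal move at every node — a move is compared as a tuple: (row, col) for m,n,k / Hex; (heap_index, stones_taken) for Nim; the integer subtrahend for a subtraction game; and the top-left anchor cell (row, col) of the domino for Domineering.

p1 O@[X../..O/XXO]: (0,1)[XO./..O/XXO]-1* (0,2)[X.O/..O/XXO]-1 (1,0)[X../O.O/XXO]-1 (1,1)[X../.OO/XXO]-1
p2 X@[XO./..O/XXO]: (0,2)[XOX/..O/XXO]+1* (1,0)[XO./X.O/XXO]+1 (1,1)[XO./.XO/XXO]+1
p3 O@[XOX/..O/XXO]: (1,0)[XOX/O.O/XXO]-1* (1,1)[XOX/.OO/XXO]-1
p4 X@[XOX/O.O/XXO]: (1,1)[XOX/OXO/XXO]+1*
p5 O@[XOX/OXO/XXO] terminal -1; root [X../..O/XXO] d7

PV length from [X../..O/XXO]: 4 plies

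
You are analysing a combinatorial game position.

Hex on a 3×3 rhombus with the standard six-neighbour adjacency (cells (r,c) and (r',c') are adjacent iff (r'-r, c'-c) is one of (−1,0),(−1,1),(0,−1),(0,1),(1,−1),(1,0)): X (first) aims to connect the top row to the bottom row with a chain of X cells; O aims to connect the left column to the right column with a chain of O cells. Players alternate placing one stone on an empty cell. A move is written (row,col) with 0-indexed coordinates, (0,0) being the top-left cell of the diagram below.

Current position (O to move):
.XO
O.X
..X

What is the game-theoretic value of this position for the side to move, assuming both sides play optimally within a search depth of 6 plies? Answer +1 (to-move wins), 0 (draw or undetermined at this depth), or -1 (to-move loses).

ply 1, O at .XO/O.X/..X | (0,0)=-1→OXO/O.X/..X; (1,1)=+1→.XO/OOX/..X*; (2,0)=-1→.XO/O.X/O.X; (2,1)=-1→.XO/O.X/.OX
ply 2: .XO/OOX/..X is terminal -1 (X); from .XO/O.X/..X depth 6

value(.XO/O.X/..X, O) = +1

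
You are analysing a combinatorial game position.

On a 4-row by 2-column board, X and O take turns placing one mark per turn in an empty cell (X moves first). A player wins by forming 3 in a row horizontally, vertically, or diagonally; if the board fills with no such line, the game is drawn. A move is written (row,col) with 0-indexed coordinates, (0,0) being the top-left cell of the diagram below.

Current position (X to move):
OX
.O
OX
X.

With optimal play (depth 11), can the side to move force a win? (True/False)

ply 1, X at OX/.O/OX/X. | (1,0)=+0→OX/XO/OX/X.*; (3,1)=-1→OX/.O/OX/XX
ply 2, O at OX/XO/OX/X. | (3,1)=+0→OX/XO/OX/XO*
ply 3: OX/XO/OX/XO is terminal +0 (X); from OX/.O/OX/X. depth 11

X winning at [OX/.O/OX/X.]: False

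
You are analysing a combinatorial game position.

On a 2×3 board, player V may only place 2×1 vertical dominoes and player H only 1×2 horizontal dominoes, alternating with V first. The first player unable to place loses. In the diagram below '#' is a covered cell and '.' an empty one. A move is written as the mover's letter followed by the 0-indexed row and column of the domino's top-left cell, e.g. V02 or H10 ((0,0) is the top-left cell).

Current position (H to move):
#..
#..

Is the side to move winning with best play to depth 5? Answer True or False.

[#../#..] H move#1: H01:+1/###/#..*, H11:+1/#../###
[###/#..] end (terminal -1, V#2); searched #../#.. to 5

H winning at [#../#..]: True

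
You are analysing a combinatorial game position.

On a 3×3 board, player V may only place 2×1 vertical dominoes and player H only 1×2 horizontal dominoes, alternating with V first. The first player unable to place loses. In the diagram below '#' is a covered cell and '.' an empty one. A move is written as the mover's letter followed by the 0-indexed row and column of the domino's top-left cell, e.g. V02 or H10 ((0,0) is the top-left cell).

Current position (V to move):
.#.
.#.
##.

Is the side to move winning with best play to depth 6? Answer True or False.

ply 1, V at .#./.#./##. | V00=+1→##./##./##.*; V02=+1→.##/.##/##.; V12=+1→.#./.##/###
ply 2: ##./##./##. is terminal -1 (H); from .#./.#./##. depth 6

V winning at [.#./.#./##.]: True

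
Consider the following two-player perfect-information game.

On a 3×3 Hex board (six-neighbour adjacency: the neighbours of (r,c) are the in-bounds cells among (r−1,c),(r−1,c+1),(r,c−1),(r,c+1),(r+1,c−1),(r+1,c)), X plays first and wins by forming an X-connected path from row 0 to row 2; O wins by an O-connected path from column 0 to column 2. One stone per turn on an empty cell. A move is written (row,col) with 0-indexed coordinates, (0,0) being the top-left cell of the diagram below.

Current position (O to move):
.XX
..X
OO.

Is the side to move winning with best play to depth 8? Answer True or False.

ply 1, O at .XX/..X/OO. | (0,0)=-1→OXX/..X/OO.; (1,0)=-1→.XX/O.X/OO.; (1,1)=-1→.XX/.OX/OO.; (2,2)=+1→.XX/..X/OOO*
ply 2: .XX/..X/OOO is terminal -1 (X); from .XX/..X/OO. depth 8

O winning at [.XX/..X/OO.]: True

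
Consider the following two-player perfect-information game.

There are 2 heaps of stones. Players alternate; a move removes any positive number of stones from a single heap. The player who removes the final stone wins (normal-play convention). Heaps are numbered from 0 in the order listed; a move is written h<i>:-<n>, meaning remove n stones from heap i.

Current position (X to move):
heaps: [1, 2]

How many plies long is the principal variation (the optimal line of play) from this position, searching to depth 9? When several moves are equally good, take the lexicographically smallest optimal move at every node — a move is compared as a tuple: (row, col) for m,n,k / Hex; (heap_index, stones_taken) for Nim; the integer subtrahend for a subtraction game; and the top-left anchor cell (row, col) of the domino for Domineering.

PV length from [(1,2)]: 3 plies

ply 1, X at (1,2) | h0:-1=-1→(0,2); h1:-1=+1→(1,1)*; h1:-2=-1→(1,0)
ply 2, O at (1,1) | h0:-1=-1→(0,1)*; h1:-1=-1→(1,0)
ply 3, X at (0,1) | h1:-1=+1→(0,0)*
ply 4: (0,0) is terminal -1 (O); from (1,2) depth 9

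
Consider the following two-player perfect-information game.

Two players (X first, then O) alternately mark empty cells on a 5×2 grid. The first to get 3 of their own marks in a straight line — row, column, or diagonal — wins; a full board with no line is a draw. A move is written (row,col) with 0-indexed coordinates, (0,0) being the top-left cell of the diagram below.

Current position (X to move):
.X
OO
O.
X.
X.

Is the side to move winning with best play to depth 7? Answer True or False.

p1 X@[.X/OO/O./X./X.]: (0,0)[XX/OO/O./X./X.]+0* (2,1)[.X/OO/OX/X./X.]-1 (3,1)[.X/OO/O./XX/X.]-1 (4,1)[.X/OO/O./X./XX]-1
p2 O@[XX/OO/O./X./X.]: (2,1)[XX/OO/OO/X./X.]+0* (3,1)[XX/OO/O./XO/X.]+0 (4,1)[XX/OO/O./X./XO]+0
p3 X@[XX/OO/OO/X./X.]: (3,1)[XX/OO/OO/XX/X.]+0* (4,1)[XX/OO/OO/X./XX]-1
p4 O@[XX/OO/OO/XX/X.]: (4,1)[XX/OO/OO/XX/XO]+0*
p5 X@[XX/OO/OO/XX/XO] terminal +0; root [.X/OO/O./X./X.] d7

X winning at [.X/OO/O./X./X.]: False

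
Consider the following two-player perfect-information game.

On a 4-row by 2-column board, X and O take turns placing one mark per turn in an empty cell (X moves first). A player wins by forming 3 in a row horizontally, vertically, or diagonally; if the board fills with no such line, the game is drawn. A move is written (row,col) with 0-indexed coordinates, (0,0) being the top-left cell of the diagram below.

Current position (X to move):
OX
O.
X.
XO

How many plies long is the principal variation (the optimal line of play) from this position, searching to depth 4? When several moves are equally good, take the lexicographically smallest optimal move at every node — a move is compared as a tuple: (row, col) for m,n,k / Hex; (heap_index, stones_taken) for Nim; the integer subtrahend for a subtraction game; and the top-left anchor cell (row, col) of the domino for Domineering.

ply 1, X at OX/O./X./XO | (1,1)=+0→OX/OX/X./XO*; (2,1)=+0→OX/O./XX/XO
ply 2, O at OX/OX/X./XO | (2,1)=+0→OX/OX/XO/XO*
ply 3: OX/OX/XO/XO is terminal +0 (X); from OX/O./X./XO depth 4

PV length from [OX/O./X./XO]: 2 plies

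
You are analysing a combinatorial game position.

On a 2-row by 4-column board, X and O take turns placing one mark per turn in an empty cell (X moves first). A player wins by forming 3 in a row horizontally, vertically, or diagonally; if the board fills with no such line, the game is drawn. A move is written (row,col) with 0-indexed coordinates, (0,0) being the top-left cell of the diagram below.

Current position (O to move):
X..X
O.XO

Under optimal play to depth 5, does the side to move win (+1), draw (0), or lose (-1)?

value(X..X/O.XO, O) = 0

[X..X/O.XO] O move#1: (0,1):+0/XO.X/O.XO*, (0,2):+0/X.OX/O.XO, (1,1):+0/X..X/OOXO
[XO.X/O.XO] X move#2: (0,2):+0/XOXX/O.XO*, (1,1):+0/XO.X/OXXO
[XOXX/O.XO] O move#3: (1,1):+0/XOXX/OOXO*
[XOXX/OOXO] end (terminal +0, X#4); searched X..X/O.XO to 5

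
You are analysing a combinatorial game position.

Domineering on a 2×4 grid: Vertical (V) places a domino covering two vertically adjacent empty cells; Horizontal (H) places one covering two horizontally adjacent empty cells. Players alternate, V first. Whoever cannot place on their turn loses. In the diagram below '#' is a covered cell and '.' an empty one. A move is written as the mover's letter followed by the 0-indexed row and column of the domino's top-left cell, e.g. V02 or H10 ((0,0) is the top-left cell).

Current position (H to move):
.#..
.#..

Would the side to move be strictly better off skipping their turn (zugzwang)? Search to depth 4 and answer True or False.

zugzwang(.#../.#.., H) = False

p1 H@[.#../.#..]: H02[.###/.#..]+1* H12[.#../.###]+1
p2 V@[.###/.#..]: V00[####/##..]-1*
p3 H@[####/##..]: H12[####/####]+1*
p4 V@[####/####] terminal -1; root [.#../.#..] d4
suppose H passes — search the same position with V to move:
pass> p1 V@[.#../.#..]: V00[##../##..]-1 V02[.##./.##.]+1* V03[.#.#/.#.#]+1
pass> p2 H@[.##./.##.] terminal -1; root [.#../.#..] d4
for H: play +1, pass -1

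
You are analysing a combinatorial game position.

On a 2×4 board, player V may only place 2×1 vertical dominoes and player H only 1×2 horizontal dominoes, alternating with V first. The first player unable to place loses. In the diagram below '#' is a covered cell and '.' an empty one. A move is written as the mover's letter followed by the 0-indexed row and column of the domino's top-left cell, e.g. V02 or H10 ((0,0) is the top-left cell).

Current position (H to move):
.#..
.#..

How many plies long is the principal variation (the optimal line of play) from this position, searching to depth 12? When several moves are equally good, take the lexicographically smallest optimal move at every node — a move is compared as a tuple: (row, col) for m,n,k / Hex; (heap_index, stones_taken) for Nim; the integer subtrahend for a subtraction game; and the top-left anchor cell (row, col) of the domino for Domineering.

ply 1, H at .#../.#.. | H02=+1→.###/.#..*; H12=+1→.#../.###
ply 2, V at .###/.#.. | V00=-1→####/##..*
ply 3, H at ####/##.. | H12=+1→####/####*
ply 4: ####/#### is terminal -1 (V); from .#../.#.. depth 12

PV length from [.#../.#..]: 3 plies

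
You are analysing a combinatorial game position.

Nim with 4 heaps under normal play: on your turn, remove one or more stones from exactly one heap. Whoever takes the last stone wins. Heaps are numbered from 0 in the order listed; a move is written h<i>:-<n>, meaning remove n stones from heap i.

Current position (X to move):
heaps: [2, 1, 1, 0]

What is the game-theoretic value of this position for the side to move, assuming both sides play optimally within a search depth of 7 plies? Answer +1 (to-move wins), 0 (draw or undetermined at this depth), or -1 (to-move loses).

[(2,1,1,0)] X move#1: h0:-1:-1/(1,1,1,0), h0:-2:+1/(0,1,1,0)*, h1:-1:-1/(2,0,1,0), h2:-1:-1/(2,1,0,0)
[(0,1,1,0)] O move#2: h1:-1:-1/(0,0,1,0)*, h2:-1:-1/(0,1,0,0)
[(0,0,1,0)] X move#3: h2:-1:+1/(0,0,0,0)*
[(0,0,0,0)] end (terminal -1, O#4); searched (2,1,1,0) to 7

value((2,1,1,0), X) = +1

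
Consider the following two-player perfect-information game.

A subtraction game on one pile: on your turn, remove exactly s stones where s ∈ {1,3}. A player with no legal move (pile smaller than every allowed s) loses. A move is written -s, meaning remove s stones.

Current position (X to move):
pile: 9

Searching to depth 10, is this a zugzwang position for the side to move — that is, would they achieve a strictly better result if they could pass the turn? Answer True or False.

p1 X@[9]: -1[8]+1* -3[6]+1
p2 O@[8]: -1[7]-1* -3[5]-1
p3 X@[7]: -1[6]+1* -3[4]+1
p4 O@[6]: -1[5]-1* -3[3]-1
p5 X@[5]: -1[4]+1* -3[2]+1
p6 O@[4]: -1[3]-1* -3[1]-1
p7 X@[3]: -1[2]+1* -3[0]+1
p8 O@[2]: -1[1]-1*
p9 X@[1]: -1[0]+1*
p10 O@[0] terminal -1; root [9] d10
pass branch (O moves first from the same position):
  | p1 O@[9]: -1[8]+1* -3[6]+1
  | p2 X@[8]: -1[7]-1* -3[5]-1
  | p3 O@[7]: -1[6]+1* -3[4]+1
  | p4 X@[6]: -1[5]-1* -3[3]-1
  | p5 O@[5]: -1[4]+1* -3[2]+1
  | p6 X@[4]: -1[3]-1* -3[1]-1
  | p7 O@[3]: -1[2]+1* -3[0]+1
  | p8 X@[2]: -1[1]-1*
  | p9 O@[1]: -1[0]+1*
  | p10 X@[0] terminal -1; root [9] d10
X moving scores +1; X passing scores -1

zugzwang(9, X) = False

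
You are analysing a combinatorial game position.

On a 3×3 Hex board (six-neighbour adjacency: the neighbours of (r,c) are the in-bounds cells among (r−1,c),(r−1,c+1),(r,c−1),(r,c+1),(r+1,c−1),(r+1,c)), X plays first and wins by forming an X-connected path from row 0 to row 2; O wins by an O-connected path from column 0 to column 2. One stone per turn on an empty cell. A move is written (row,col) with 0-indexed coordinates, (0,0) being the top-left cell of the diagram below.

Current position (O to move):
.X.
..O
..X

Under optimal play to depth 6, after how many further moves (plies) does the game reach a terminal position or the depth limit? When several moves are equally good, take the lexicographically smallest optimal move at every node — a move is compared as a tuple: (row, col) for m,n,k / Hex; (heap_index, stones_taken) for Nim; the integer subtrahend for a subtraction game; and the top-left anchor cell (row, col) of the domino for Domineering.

PV length from [.X./..O/..X]: 5 plies

p1 O@[.X./..O/..X]: (0,0)[OX./..O/..X]-1 (0,2)[.XO/..O/..X]-1 (1,0)[.X./O.O/..X]-1 (1,1)[.X./.OO/..X]+1* (2,0)[.X./..O/O.X]+1 (2,1)[.X./..O/.OX]-1
p2 X@[.X./.OO/..X]: (0,0)[XX./.OO/..X]-1* (0,2)[.XX/.OO/..X]-1 (1,0)[.X./XOO/..X]-1 (2,0)[.X./.OO/X.X]-1 (2,1)[.X./.OO/.XX]-1
p3 O@[XX./.OO/..X]: (0,2)[XXO/.OO/..X]+1* (1,0)[XX./OOO/..X]+1 (2,0)[XX./.OO/O.X]+1 (2,1)[XX./.OO/.OX]+1
p4 X@[XXO/.OO/..X]: (1,0)[XXO/XOO/..X]-1* (2,0)[XXO/.OO/X.X]-1 (2,1)[XXO/.OO/.XX]-1
p5 O@[XXO/XOO/..X]: (2,0)[XXO/XOO/O.X]+1* (2,1)[XXO/XOO/.OX]-1
p6 X@[XXO/XOO/O.X] terminal -1; root [.X./..O/..X] d6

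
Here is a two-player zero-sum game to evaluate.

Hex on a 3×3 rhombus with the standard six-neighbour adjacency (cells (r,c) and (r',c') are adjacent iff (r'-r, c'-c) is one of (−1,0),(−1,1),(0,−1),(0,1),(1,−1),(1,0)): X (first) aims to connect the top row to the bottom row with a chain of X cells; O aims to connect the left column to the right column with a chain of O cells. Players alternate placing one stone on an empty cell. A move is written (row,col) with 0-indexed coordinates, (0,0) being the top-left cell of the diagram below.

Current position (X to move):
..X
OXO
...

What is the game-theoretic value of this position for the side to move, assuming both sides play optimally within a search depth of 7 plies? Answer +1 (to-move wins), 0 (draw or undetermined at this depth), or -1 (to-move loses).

ply 1, X at ..X/OXO/... | (0,0)=+1→X.X/OXO/...*; (0,1)=+1→.XX/OXO/...; (2,0)=+1→..X/OXO/X..; (2,1)=+1→..X/OXO/.X.; (2,2)=+1→..X/OXO/..X
ply 2, O at X.X/OXO/... | (0,1)=-1→XOX/OXO/...*; (2,0)=-1→X.X/OXO/O..; (2,1)=-1→X.X/OXO/.O.; (2,2)=-1→X.X/OXO/..O
ply 3, X at XOX/OXO/... | (2,0)=+1→XOX/OXO/X..*; (2,1)=+1→XOX/OXO/.X.; (2,2)=+1→XOX/OXO/..X
ply 4: XOX/OXO/X.. is terminal -1 (O); from ..X/OXO/... depth 7

value(..X/OXO/..., X) = +1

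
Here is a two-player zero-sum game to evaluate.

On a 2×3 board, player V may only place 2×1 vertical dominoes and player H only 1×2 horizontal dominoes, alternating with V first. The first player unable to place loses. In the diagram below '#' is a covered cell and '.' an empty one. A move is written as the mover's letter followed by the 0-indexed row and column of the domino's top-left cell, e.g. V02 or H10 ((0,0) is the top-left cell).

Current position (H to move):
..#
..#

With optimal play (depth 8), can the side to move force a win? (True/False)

ply 1, H at ..#/..# | H00=+1→###/..#*; H10=+1→..#/###
ply 2: ###/..# is terminal -1 (V); from ..#/..# depth 8

H winning at [..#/..#]: True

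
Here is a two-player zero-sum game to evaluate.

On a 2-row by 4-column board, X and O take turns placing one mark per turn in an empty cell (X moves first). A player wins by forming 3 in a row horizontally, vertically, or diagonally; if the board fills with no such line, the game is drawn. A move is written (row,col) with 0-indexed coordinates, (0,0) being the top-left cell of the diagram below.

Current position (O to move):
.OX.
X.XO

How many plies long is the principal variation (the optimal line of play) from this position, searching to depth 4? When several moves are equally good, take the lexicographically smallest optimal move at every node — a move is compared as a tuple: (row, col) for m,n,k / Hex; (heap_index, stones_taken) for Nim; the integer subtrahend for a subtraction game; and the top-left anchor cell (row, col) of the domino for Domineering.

[.OX./X.XO] O move#1: (0,0):-1/OOX./X.XO, (0,3):-1/.OXO/X.XO, (1,1):+0/.OX./XOXO*
[.OX./XOXO] X move#2: (0,0):+0/XOX./XOXO*, (0,3):+0/.OXX/XOXO
[XOX./XOXO] O move#3: (0,3):+0/XOXO/XOXO*
[XOXO/XOXO] end (terminal +0, X#4); searched .OX./X.XO to 4

PV length from [.OX./X.XO]: 3 plies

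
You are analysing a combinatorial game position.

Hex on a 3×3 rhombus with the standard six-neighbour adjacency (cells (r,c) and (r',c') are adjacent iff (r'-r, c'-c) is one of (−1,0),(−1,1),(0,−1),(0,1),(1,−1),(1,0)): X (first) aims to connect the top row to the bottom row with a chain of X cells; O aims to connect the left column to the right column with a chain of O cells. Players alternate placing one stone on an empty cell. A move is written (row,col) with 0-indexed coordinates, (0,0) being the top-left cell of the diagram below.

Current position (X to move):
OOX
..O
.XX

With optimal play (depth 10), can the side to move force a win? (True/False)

[OOX/..O/.XX] X move#1: (1,0):-1/OOX/X.O/.XX, (1,1):+1/OOX/.XO/.XX*, (2,0):-1/OOX/..O/XXX
[OOX/.XO/.XX] end (terminal -1, O#2); searched OOX/..O/.XX to 10

X winning at [OOX/..O/.XX]: True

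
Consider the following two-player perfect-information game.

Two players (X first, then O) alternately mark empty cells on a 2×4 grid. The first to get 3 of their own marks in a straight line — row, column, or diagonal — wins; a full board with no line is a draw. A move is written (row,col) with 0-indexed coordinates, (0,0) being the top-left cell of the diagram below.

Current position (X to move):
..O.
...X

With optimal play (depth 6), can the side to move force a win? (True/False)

X winning at [..O./...X]: False

p1 X@[..O./...X]: (0,0)[X.O./...X]+0* (0,1)[.XO./...X]+0 (0,3)[..OX/...X]+0 (1,0)[..O./X..X]-1 (1,1)[..O./.X.X]+0 (1,2)[..O./..XX]+0
p2 O@[X.O./...X]: (0,1)[XOO./...X]+0* (0,3)[X.OO/...X]+0 (1,0)[X.O./O..X]+0 (1,1)[X.O./.O.X]+0 (1,2)[X.O./..OX]+0
p3 X@[XOO./...X]: (0,3)[XOOX/...X]+0* (1,0)[XOO./X..X]-1 (1,1)[XOO./.X.X]-1 (1,2)[XOO./..XX]-1
p4 O@[XOOX/...X]: (1,0)[XOOX/O..X]+0* (1,1)[XOOX/.O.X]+0 (1,2)[XOOX/..OX]+0
p5 X@[XOOX/O..X]: (1,1)[XOOX/OX.X]+0* (1,2)[XOOX/O.XX]+0
p6 O@[XOOX/OX.X]: (1,2)[XOOX/OXOX]+0*
p7 X@[XOOX/OXOX] terminal +0; root [..O./...X] d6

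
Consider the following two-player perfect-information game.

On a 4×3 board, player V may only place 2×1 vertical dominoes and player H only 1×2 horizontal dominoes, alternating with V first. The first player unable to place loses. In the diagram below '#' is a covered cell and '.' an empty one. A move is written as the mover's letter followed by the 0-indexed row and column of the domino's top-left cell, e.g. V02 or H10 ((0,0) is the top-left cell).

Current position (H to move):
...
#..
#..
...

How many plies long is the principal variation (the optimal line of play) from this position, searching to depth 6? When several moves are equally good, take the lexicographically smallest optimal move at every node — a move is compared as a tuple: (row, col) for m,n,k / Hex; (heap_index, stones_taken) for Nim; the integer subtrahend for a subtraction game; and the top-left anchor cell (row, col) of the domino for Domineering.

[.../#../#../...] H move#1: H00:-1/##./#../#../...*, H01:-1/.##/#../#../..., H11:-1/.../###/#../..., H21:-1/.../#../###/..., H30:-1/.../#../#../##., H31:-1/.../#../#../.##
[##./#../#../...] V move#2: V02:-1/###/#.#/#../..., V11:+1/##./##./##./...*, V12:+1/##./#.#/#.#/..., V21:+1/##./#../##./.#., V22:+1/##./#../#.#/..#
[##./##./##./...] H move#3: H30:-1/##./##./##./##.*, H31:-1/##./##./##./.##
[##./##./##./##.] V move#4: V02:+1/###/###/##./##.*, V12:+1/##./###/###/##., V22:+1/##./##./###/###
[###/###/##./##.] end (terminal -1, H#5); searched .../#../#../... to 6

PV length from [.../#../#../...]: 4 plies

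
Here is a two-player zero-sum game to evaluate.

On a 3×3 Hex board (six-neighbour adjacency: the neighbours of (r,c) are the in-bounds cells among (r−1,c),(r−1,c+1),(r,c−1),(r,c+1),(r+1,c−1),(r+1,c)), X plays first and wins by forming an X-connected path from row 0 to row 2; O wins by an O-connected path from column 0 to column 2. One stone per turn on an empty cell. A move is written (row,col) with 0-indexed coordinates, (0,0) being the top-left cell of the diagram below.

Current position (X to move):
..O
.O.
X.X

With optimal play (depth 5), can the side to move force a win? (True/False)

X winning at [..O/.O./X.X]: True

p1 X@[..O/.O./X.X]: (0,0)[X.O/.O./X.X]-1 (0,1)[.XO/.O./X.X]-1 (1,0)[..O/XO./X.X]+1* (1,2)[..O/.OX/X.X]-1 (2,1)[..O/.O./XXX]-1
p2 O@[..O/XO./X.X]: (0,0)[O.O/XO./X.X]-1* (0,1)[.OO/XO./X.X]-1 (1,2)[..O/XOO/X.X]-1 (2,1)[..O/XO./XOX]-1
p3 X@[O.O/XO./X.X]: (0,1)[OXO/XO./X.X]+1* (1,2)[O.O/XOX/X.X]-1 (2,1)[O.O/XO./XXX]-1
p4 O@[OXO/XO./X.X] terminal -1; root [..O/.O./X.X] d5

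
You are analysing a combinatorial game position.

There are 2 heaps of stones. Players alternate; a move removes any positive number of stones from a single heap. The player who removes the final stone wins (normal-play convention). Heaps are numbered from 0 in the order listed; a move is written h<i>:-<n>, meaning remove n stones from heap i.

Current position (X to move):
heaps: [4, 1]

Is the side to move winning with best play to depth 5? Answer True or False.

X winning at [(4,1)]: True

[(4,1)] X move#1: h0:-1:-1/(3,1), h0:-2:-1/(2,1), h0:-3:+1/(1,1)*, h0:-4:-1/(0,1), h1:-1:-1/(4,0)
[(1,1)] O move#2: h0:-1:-1/(0,1)*, h1:-1:-1/(1,0)
[(0,1)] X move#3: h1:-1:+1/(0,0)*
[(0,0)] end (terminal -1, O#4); searched (4,1) to 5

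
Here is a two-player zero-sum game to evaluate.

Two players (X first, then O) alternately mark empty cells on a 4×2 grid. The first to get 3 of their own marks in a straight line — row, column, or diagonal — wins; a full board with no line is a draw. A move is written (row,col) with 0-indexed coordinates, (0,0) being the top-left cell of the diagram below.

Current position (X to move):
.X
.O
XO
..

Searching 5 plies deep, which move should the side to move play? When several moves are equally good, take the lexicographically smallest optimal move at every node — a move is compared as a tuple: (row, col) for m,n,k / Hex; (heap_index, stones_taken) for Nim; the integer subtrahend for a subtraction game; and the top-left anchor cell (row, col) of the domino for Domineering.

X's best at [.X/.O/XO/..]: (3,1)

[.X/.O/XO/..] X move#1: (0,0):-1/XX/.O/XO/.., (1,0):-1/.X/XO/XO/.., (3,0):-1/.X/.O/XO/X., (3,1):+0/.X/.O/XO/.X*
[.X/.O/XO/.X] O move#2: (0,0):+0/OX/.O/XO/.X*, (1,0):+0/.X/OO/XO/.X, (3,0):+0/.X/.O/XO/OX
[OX/.O/XO/.X] X move#3: (1,0):+0/OX/XO/XO/.X*, (3,0):+0/OX/.O/XO/XX
[OX/XO/XO/.X] O move#4: (3,0):+0/OX/XO/XO/OX*
[OX/XO/XO/OX] end (terminal +0, X#5); searched .X/.O/XO/.. to 5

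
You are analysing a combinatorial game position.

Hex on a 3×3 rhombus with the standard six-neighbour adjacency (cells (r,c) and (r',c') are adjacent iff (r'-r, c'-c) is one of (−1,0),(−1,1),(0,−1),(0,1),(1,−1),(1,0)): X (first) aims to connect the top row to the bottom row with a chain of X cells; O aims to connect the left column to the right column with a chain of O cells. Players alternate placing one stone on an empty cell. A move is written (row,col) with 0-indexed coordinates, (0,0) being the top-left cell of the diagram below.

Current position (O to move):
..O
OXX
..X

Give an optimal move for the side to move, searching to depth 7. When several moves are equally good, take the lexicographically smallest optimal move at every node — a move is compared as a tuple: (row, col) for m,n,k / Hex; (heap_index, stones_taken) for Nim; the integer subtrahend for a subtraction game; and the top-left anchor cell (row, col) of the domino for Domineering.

ply 1, O at ..O/OXX/..X | (0,0)=-1→O.O/OXX/..X; (0,1)=+1→.OO/OXX/..X*; (2,0)=-1→..O/OXX/O.X; (2,1)=-1→..O/OXX/.OX
ply 2: .OO/OXX/..X is terminal -1 (X); from ..O/OXX/..X depth 7

O's best at [..O/OXX/..X]: (0,1)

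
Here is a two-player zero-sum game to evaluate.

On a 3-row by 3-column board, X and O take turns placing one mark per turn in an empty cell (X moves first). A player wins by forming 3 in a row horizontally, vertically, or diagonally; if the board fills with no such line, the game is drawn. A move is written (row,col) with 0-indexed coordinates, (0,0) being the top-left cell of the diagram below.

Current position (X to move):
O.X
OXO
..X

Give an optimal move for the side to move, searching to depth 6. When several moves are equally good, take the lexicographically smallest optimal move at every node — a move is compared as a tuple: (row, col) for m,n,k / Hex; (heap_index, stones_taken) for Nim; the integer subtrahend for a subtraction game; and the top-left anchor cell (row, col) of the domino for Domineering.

X's best at [O.X/OXO/..X]: (2,0)

[O.X/OXO/..X] X move#1: (0,1):-1/OXX/OXO/..X, (2,0):+1/O.X/OXO/X.X*, (2,1):-1/O.X/OXO/.XX
[O.X/OXO/X.X] end (terminal -1, O#2); searched O.X/OXO/..X to 6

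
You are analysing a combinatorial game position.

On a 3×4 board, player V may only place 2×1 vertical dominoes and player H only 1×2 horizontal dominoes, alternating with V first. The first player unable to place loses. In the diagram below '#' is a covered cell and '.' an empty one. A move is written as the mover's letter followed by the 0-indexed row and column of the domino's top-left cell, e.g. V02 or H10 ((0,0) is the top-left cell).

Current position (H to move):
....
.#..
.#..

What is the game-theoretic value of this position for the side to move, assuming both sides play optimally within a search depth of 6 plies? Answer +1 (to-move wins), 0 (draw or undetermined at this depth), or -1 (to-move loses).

[..../.#../.#..] H move#1: H00:-1/##../.#../.#.., H01:-1/.##./.#../.#.., H02:-1/..##/.#../.#.., H12:+1/..../.###/.#..*, H22:-1/..../.#../.###
[..../.###/.#..] V move#2: V00:-1/#.../####/.#..*, V10:-1/..../####/##..
[#.../####/.#..] H move#3: H01:+1/###./####/.#..*, H02:+1/#.##/####/.#.., H22:+1/#.../####/.###
[###./####/.#..] end (terminal -1, V#4); searched ..../.#../.#.. to 6

value(..../.#../.#.., H) = +1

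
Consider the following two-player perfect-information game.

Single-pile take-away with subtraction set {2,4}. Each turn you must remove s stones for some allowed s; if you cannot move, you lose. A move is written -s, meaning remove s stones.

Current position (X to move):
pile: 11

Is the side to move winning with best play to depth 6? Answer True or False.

ply 1, X at 11 | -2=-1→9; -4=+1→7*
ply 2, O at 7 | -2=-1→5*; -4=-1→3
ply 3, X at 5 | -2=-1→3; -4=+1→1*
ply 4: 1 is terminal -1 (O); from 11 depth 6

X winning at [11]: True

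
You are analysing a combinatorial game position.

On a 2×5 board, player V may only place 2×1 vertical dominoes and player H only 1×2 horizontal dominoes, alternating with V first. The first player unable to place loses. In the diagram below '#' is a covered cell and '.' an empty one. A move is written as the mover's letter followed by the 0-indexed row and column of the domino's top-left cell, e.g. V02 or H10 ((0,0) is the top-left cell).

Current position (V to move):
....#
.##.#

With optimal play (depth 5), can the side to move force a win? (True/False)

p1 V@[....#/.##.#]: V00[#...#/###.#]-1* V03[...##/.####]-1
p2 H@[#...#/###.#]: H01[###.#/###.#]-1 H02[#.###/###.#]+1*
p3 V@[#.###/###.#] terminal -1; root [....#/.##.#] d5

V winning at [....#/.##.#]: False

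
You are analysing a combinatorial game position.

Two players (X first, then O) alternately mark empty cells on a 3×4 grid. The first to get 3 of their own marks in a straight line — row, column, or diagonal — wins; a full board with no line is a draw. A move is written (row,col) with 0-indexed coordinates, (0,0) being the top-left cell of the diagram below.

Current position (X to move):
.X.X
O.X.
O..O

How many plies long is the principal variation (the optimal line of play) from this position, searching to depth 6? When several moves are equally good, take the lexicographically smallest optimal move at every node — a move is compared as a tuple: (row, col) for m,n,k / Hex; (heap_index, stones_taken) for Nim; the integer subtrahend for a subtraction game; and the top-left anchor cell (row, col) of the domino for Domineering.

PV length from [.X.X/O.X./O..O]: 5 plies

p1 X@[.X.X/O.X./O..O]: (0,0)[XX.X/O.X./O..O]+1* (0,2)[.XXX/O.X./O..O]+1 (1,1)[.X.X/OXX./O..O]-1 (1,3)[.X.X/O.XX/O..O]-1 (2,1)[.X.X/O.X./OX.O]+1 (2,2)[.X.X/O.X./O.XO]-1
p2 O@[XX.X/O.X./O..O]: (0,2)[XXOX/O.X./O..O]-1* (1,1)[XX.X/OOX./O..O]-1 (1,3)[XX.X/O.XO/O..O]-1 (2,1)[XX.X/O.X./OO.O]-1 (2,2)[XX.X/O.X./O.OO]-1
p3 X@[XXOX/O.X./O..O]: (1,1)[XXOX/OXX./O..O]+1* (1,3)[XXOX/O.XX/O..O]-1 (2,1)[XXOX/O.X./OX.O]+1 (2,2)[XXOX/O.X./O.XO]-1
p4 O@[XXOX/OXX./O..O]: (1,3)[XXOX/OXXO/O..O]-1* (2,1)[XXOX/OXX./OO.O]-1 (2,2)[XXOX/OXX./O.OO]-1
p5 X@[XXOX/OXXO/O..O]: (2,1)[XXOX/OXXO/OX.O]+1* (2,2)[XXOX/OXXO/O.XO]+1
p6 O@[XXOX/OXXO/OX.O] terminal -1; root [.X.X/O.X./O..O] d6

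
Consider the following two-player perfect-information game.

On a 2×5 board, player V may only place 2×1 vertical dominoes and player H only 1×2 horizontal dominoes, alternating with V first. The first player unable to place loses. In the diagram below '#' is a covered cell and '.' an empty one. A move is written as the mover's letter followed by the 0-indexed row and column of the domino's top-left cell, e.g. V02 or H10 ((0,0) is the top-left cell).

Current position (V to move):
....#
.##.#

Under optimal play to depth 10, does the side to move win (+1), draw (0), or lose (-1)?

value(....#/.##.#, V) = -1

p1 V@[....#/.##.#]: V00[#...#/###.#]-1* V03[...##/.####]-1
p2 H@[#...#/###.#]: H01[###.#/###.#]-1 H02[#.###/###.#]+1*
p3 V@[#.###/###.#] terminal -1; root [....#/.##.#] d10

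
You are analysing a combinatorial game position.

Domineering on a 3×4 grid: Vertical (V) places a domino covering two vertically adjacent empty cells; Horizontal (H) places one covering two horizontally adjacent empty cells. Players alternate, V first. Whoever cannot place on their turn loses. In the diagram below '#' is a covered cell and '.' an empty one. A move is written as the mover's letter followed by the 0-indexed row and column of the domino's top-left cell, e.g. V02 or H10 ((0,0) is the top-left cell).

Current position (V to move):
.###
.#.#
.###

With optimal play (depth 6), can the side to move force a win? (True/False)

p1 V@[.###/.#.#/.###]: V00[####/##.#/.###]+1* V10[.###/##.#/####]+1
p2 H@[####/##.#/.###] terminal -1; root [.###/.#.#/.###] d6

V winning at [.###/.#.#/.###]: True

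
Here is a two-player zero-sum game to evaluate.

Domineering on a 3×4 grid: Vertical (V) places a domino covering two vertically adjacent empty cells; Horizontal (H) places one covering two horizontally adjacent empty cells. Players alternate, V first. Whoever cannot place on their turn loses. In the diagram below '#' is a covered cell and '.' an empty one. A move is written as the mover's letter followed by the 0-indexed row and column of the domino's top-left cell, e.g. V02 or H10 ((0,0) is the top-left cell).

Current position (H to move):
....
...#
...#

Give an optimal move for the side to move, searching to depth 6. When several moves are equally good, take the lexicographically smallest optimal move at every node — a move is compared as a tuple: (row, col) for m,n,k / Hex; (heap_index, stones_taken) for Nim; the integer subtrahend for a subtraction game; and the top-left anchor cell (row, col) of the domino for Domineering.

H's best at [..../...#/...#]: H10

[..../...#/...#] H move#1: H00:-1/##../...#/...#, H01:-1/.##./...#/...#, H02:-1/..##/...#/...#, H10:+1/..../##.#/...#*, H11:+1/..../.###/...#, H20:-1/..../...#/##.#, H21:-1/..../...#/.###
[..../##.#/...#] V move#2: V02:-1/..#./####/...#*, V12:-1/..../####/..##
[..#./####/...#] H move#3: H00:+1/###./####/...#*, H20:+1/..#./####/##.#, H21:+1/..#./####/.###
[###./####/...#] end (terminal -1, V#4); searched ..../...#/...# to 6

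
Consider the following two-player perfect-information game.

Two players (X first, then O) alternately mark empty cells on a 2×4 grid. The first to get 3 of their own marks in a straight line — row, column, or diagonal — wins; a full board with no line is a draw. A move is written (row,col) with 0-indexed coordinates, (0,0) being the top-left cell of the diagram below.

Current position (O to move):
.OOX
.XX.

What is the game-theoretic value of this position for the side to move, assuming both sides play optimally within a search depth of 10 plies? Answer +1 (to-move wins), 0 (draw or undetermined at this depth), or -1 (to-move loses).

value(.OOX/.XX., O) = +1

p1 O@[.OOX/.XX.]: (0,0)[OOOX/.XX.]+1* (1,0)[.OOX/OXX.]-1 (1,3)[.OOX/.XXO]-1
p2 X@[OOOX/.XX.] terminal -1; root [.OOX/.XX.] d10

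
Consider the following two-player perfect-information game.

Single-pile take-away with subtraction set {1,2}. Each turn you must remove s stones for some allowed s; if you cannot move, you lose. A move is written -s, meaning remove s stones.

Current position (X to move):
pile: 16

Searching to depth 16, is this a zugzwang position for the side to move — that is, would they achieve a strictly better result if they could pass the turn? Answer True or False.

zugzwang(16, X) = False

[16] X move#1: -1:+1/15*, -2:-1/14
[15] O move#2: -1:-1/14*, -2:-1/13
[14] X move#3: -1:-1/13, -2:+1/12*
[12] O move#4: -1:-1/11*, -2:-1/10
[11] X move#5: -1:-1/10, -2:+1/9*
[9] O move#6: -1:-1/8*, -2:-1/7
[8] X move#7: -1:-1/7, -2:+1/6*
[6] O move#8: -1:-1/5*, -2:-1/4
[5] X move#9: -1:-1/4, -2:+1/3*
[3] O move#10: -1:-1/2*, -2:-1/1
[2] X move#11: -1:-1/1, -2:+1/0*
[0] end (terminal -1, O#12); searched 16 to 16
pass branch (O moves first from the same position):
  | [16] O move#1: -1:+1/15*, -2:-1/14
  | [15] X move#2: -1:-1/14*, -2:-1/13
  | [14] O move#3: -1:-1/13, -2:+1/12*
  | [12] X move#4: -1:-1/11*, -2:-1/10
  | [11] O move#5: -1:-1/10, -2:+1/9*
  | [9] X move#6: -1:-1/8*, -2:-1/7
  | [8] O move#7: -1:-1/7, -2:+1/6*
  | [6] X move#8: -1:-1/5*, -2:-1/4
  | [5] O move#9: -1:-1/4, -2:+1/3*
  | [3] X move#10: -1:-1/2*, -2:-1/1
  | [2] O move#11: -1:-1/1, -2:+1/0*
  | [0] end (terminal -1, X#12); searched 16 to 16
X moving scores +1; X passing scores -1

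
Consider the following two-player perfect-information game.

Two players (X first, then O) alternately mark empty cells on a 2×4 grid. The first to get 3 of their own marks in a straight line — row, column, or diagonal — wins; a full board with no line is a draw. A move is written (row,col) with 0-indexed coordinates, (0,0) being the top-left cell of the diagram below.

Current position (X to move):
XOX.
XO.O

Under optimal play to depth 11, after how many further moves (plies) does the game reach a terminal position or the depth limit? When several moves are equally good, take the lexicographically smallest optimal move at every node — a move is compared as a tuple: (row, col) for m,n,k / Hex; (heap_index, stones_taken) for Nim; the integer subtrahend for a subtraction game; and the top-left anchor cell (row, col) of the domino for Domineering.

ply 1, X at XOX./XO.O | (0,3)=-1→XOXX/XO.O; (1,2)=+0→XOX./XOXO*
ply 2, O at XOX./XOXO | (0,3)=+0→XOXO/XOXO*
ply 3: XOXO/XOXO is terminal +0 (X); from XOX./XO.O depth 11

PV length from [XOX./XO.O]: 2 plies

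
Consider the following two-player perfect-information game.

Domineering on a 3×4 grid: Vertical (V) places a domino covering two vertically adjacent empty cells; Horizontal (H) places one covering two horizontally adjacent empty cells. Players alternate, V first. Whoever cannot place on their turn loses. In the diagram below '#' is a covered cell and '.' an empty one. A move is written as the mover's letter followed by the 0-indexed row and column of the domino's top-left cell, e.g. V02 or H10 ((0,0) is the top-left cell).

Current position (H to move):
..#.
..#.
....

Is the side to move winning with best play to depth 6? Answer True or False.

p1 H@[..#./..#./....]: H00[###./..#./....]-1 H10[..#./###./....]+1* H20[..#./..#./##..]-1 H21[..#./..#./.##.]-1 H22[..#./..#./..##]-1
p2 V@[..#./###./....]: V03[..##/####/....]-1* V13[..#./####/...#]-1
p3 H@[..##/####/....]: H00[####/####/....]+1* H20[..##/####/##..]+1 H21[..##/####/.##.]+1 H22[..##/####/..##]+1
p4 V@[####/####/....] terminal -1; root [..#./..#./....] d6

H winning at [..#./..#./....]: True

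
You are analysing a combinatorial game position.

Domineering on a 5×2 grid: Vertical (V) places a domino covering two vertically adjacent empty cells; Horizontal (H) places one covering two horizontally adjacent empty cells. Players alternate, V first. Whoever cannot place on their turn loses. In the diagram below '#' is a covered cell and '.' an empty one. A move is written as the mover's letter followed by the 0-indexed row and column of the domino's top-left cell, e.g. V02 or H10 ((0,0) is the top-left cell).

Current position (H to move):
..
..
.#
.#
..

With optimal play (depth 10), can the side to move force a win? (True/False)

p1 H@[../../.#/.#/..]: H00[##/../.#/.#/..]+1* H10[../##/.#/.#/..]+1 H40[../../.#/.#/##]-1
p2 V@[##/../.#/.#/..]: V10[##/#./##/.#/..]-1* V20[##/../##/##/..]-1 V30[##/../.#/##/#.]-1
p3 H@[##/#./##/.#/..]: H40[##/#./##/.#/##]+1*
p4 V@[##/#./##/.#/##] terminal -1; root [../../.#/.#/..] d10

H winning at [../../.#/.#/..]: True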